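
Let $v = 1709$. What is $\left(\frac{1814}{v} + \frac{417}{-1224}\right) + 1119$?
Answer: $\frac{780749929}{697272} \approx 1119.7$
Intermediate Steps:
$\left(\frac{1814}{v} + \frac{417}{-1224}\right) + 1119 = \left(\frac{1814}{1709} + \frac{417}{-1224}\right) + 1119 = \left(1814 \cdot \frac{1}{1709} + 417 \left(- \frac{1}{1224}\right)\right) + 1119 = \left(\frac{1814}{1709} - \frac{139}{408}\right) + 1119 = \frac{502561}{697272} + 1119 = \frac{780749929}{697272}$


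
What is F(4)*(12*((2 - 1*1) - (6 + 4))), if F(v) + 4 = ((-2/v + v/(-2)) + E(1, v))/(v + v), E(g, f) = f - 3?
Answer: 1809/4 ≈ 452.25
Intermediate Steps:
E(g, f) = -3 + f
F(v) = -4 + (-3 + v/2 - 2/v)/(2*v) (F(v) = -4 + ((-2/v + v/(-2)) + (-3 + v))/(v + v) = -4 + ((-2/v + v*(-½)) + (-3 + v))/((2*v)) = -4 + ((-2/v - v/2) + (-3 + v))*(1/(2*v)) = -4 + (-3 + v/2 - 2/v)*(1/(2*v)) = -4 + (-3 + v/2 - 2/v)/(2*v))
F(4)*(12*((2 - 1*1) - (6 + 4))) = (-15/4 - 1/4² - 3/2/4)*(12*((2 - 1*1) - (6 + 4))) = (-15/4 - 1*1/16 - 3/2*¼)*(12*((2 - 1) - 1*10)) = (-15/4 - 1/16 - 3/8)*(12*(1 - 10)) = -201*(-9)/4 = -67/16*(-108) = 1809/4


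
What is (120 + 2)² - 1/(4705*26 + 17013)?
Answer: 2073981211/139343 ≈ 14884.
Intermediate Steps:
(120 + 2)² - 1/(4705*26 + 17013) = 122² - 1/(122330 + 17013) = 14884 - 1/139343 = 2073981211/139343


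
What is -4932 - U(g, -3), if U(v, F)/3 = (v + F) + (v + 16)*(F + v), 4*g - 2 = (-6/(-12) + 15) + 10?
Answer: -333411/64 ≈ -5209.5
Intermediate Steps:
g = 55/8 (g = 1/2 + ((-6/(-12) + 15) + 10)/4 = 1/2 + ((-6*(-1/12) + 15) + 10)/4 = 1/2 + ((1/2 + 15) + 10)/4 = 1/2 + (31/2 + 10)/4 = 1/2 + (1/4)*(51/2) = 1/2 + 51/8 = 55/8 ≈ 6.8750)
U(v, F) = 3*F + 3*v + 3*(16 + v)*(F + v) (U(v, F) = 3*((v + F) + (v + 16)*(F + v)) = 3*((F + v) + (16 + v)*(F + v)) = 3*(F + v + (16 + v)*(F + v)) = 3*F + 3*v + 3*(16 + v)*(F + v))
-4932 - U(g, -3) = -4932 - (3*(55/8)**2 + 51*(-3) + 51*(55/8) + 3*(-3)*(55/8)) = -4932 - (3*(3025/64) - 153 + 2805/8 - 495/8) = -4932 - (9075/64 - 153 + 2805/8 - 495/8) = -4932 - 1*17763/64 = -4932 - 17763/64 = -333411/64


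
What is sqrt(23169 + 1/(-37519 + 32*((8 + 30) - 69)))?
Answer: sqrt(3817986350882)/12837 ≈ 152.21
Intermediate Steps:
sqrt(23169 + 1/(-37519 + 32*((8 + 30) - 69))) = sqrt(23169 + 1/(-37519 + 32*(38 - 69))) = sqrt(23169 + 1/(-37519 + 32*(-31))) = sqrt(23169 + 1/(-37519 - 992)) = sqrt(23169 + 1/(-38511)) = sqrt(23169 - 1/38511) = sqrt(892261358/38511) = sqrt(3817986350882)/12837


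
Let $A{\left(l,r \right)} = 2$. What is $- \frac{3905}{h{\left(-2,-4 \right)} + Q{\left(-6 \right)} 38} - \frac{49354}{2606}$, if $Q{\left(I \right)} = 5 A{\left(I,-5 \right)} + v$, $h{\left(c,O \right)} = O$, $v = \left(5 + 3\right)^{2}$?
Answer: $- \frac{74381231}{3658824} \approx -20.329$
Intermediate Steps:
$v = 64$ ($v = 8^{2} = 64$)
$Q{\left(I \right)} = 74$ ($Q{\left(I \right)} = 5 \cdot 2 + 64 = 10 + 64 = 74$)
$- \frac{3905}{h{\left(-2,-4 \right)} + Q{\left(-6 \right)} 38} - \frac{49354}{2606} = - \frac{3905}{-4 + 74 \cdot 38} - \frac{49354}{2606} = - \frac{3905}{-4 + 2812} - \frac{24677}{1303} = - \frac{3905}{2808} - \frac{24677}{1303} = - \frac{74381231}{3658824}$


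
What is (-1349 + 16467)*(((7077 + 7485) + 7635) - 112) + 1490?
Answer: 333882520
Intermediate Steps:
(-1349 + 16467)*(((7077 + 7485) + 7635) - 112) + 1490 = 15118*((14562 + 7635) - 112) + 1490 = 15118*(22197 - 112) + 1490 = 15118*22085 + 1490 = 333881030 + 1490 = 333882520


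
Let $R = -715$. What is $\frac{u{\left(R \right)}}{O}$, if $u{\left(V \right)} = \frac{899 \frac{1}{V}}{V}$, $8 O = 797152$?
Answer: $\frac{31}{1756569100} \approx 1.7648 \cdot 10^{-8}$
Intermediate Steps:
$O = 99644$ ($O = \frac{1}{8} \cdot 797152 = 99644$)
$u{\left(V \right)} = \frac{899}{V^{2}}$
$\frac{u{\left(R \right)}}{O} = \frac{899 \cdot \frac{1}{511225}}{99644} = 899 \cdot \frac{1}{511225} \cdot \frac{1}{99644} = \frac{899}{511225} \cdot \frac{1}{99644} = \frac{31}{1756569100}$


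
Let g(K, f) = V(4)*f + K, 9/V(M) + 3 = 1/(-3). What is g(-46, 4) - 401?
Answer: -2289/5 ≈ -457.80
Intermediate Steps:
V(M) = -27/10 (V(M) = 9/(-3 + 1/(-3)) = 9/(-3 - ⅓) = 9/(-10/3) = 9*(-3/10) = -27/10)
g(K, f) = K - 27*f/10 (g(K, f) = -27*f/10 + K = K - 27*f/10)
g(-46, 4) - 401 = (-46 - 27/10*4) - 401 = (-46 - 54/5) - 401 = -284/5 - 401 = -2289/5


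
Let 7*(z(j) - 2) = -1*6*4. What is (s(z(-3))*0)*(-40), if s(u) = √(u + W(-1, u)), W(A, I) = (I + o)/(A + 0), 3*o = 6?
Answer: 0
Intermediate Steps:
o = 2 (o = (⅓)*6 = 2)
z(j) = -10/7 (z(j) = 2 + (-1*6*4)/7 = 2 + (-6*4)/7 = 2 + (⅐)*(-24) = 2 - 24/7 = -10/7)
W(A, I) = (2 + I)/A (W(A, I) = (I + 2)/(A + 0) = (2 + I)/A)
s(u) = I*√2 (s(u) = √(u + (2 + u)/(-1)) = √(u - (2 + u)) = √(u + (-2 - u)) = √(-2) = I*√2)
(s(z(-3))*0)*(-40) = ((I*√2)*0)*(-40) = 0*(-40) = 0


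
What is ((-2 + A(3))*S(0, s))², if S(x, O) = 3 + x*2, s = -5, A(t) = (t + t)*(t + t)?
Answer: 10404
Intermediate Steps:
A(t) = 4*t² (A(t) = (2*t)*(2*t) = 4*t²)
S(x, O) = 3 + 2*x
((-2 + A(3))*S(0, s))² = ((-2 + 4*3²)*(3 + 2*0))² = ((-2 + 4*9)*(3 + 0))² = ((-2 + 36)*3)² = (34*3)² = 102² = 10404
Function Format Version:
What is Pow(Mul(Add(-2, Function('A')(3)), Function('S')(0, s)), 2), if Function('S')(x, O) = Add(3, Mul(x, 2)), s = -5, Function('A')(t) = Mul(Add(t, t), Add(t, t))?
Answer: 10404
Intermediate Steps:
Function('A')(t) = Mul(4, Pow(t, 2)) (Function('A')(t) = Mul(Mul(2, t), Mul(2, t)) = Mul(4, Pow(t, 2)))
Function('S')(x, O) = Add(3, Mul(2, x))
Pow(Mul(Add(-2, Function('A')(3)), Function('S')(0, s)), 2) = Pow(Mul(Add(-2, Mul(4, Pow(3, 2))), Add(3, Mul(2, 0))), 2) = Pow(Mul(Add(-2, Mul(4, 9)), Add(3, 0)), 2) = Pow(Mul(Add(-2, 36), 3), 2) = Pow(Mul(34, 3), 2) = Pow(102, 2) = 10404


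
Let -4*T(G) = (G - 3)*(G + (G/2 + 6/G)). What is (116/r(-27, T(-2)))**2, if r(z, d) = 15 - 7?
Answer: 841/4 ≈ 210.25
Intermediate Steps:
T(G) = -(-3 + G)*(6/G + 3*G/2)/4 (T(G) = -(G - 3)*(G + (G/2 + 6/G))/4 = -(-3 + G)*(G + (G*(1/2) + 6/G))/4 = -(-3 + G)*(G + (G/2 + 6/G))/4 = -(-3 + G)*(6/G + 3*G/2)/4)
r(z, d) = 8
(116/r(-27, T(-2)))**2 = (116/8)**2 = (116*(1/8))**2 = (29/2)**2 = 841/4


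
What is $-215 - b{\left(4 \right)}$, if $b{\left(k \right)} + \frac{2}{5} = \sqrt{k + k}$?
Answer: $- \frac{1073}{5} - 2 \sqrt{2} \approx -217.43$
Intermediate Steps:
$b{\left(k \right)} = - \frac{2}{5} + \sqrt{2} \sqrt{k}$ ($b{\left(k \right)} = - \frac{2}{5} + \sqrt{k + k} = - \frac{2}{5} + \sqrt{2 k} = - \frac{2}{5} + \sqrt{2} \sqrt{k}$)
$-215 - b{\left(4 \right)} = -215 - \left(- \frac{2}{5} + \sqrt{2} \sqrt{4}\right) = -215 - \left(- \frac{2}{5} + \sqrt{2} \cdot 2\right) = -215 - \left(- \frac{2}{5} + 2 \sqrt{2}\right) = -215 + \left(\frac{2}{5} - 2 \sqrt{2}\right) = - \frac{1073}{5} - 2 \sqrt{2}$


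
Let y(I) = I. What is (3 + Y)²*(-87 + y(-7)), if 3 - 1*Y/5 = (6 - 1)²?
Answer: -1076206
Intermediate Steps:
Y = -110 (Y = 15 - 5*(6 - 1)² = 15 - 5*5² = 15 - 5*25 = 15 - 125 = -110)
(3 + Y)²*(-87 + y(-7)) = (3 - 110)²*(-87 - 7) = (-107)²*(-94) = 11449*(-94) = -1076206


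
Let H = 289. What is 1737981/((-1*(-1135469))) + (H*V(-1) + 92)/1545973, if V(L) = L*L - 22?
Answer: 2680085002300/1755404416337 ≈ 1.5268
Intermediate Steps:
V(L) = -22 + L² (V(L) = L² - 22 = -22 + L²)
1737981/((-1*(-1135469))) + (H*V(-1) + 92)/1545973 = 1737981/((-1*(-1135469))) + (289*(-22 + (-1)²) + 92)/1545973 = 1737981/1135469 + (289*(-22 + 1) + 92)*(1/1545973) = 1737981*(1/1135469) + (289*(-21) + 92)*(1/1545973) = 1737981/1135469 + (-6069 + 92)*(1/1545973) = 1737981/1135469 - 5977*1/1545973 = 1737981/1135469 - 5977/1545973 = 2680085002300/1755404416337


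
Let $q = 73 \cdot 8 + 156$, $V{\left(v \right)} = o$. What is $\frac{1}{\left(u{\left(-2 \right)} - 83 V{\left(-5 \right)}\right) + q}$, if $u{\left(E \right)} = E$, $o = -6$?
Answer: $\frac{1}{1236} \approx 0.00080906$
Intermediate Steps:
$V{\left(v \right)} = -6$
$q = 740$ ($q = 584 + 156 = 740$)
$\frac{1}{\left(u{\left(-2 \right)} - 83 V{\left(-5 \right)}\right) + q} = \frac{1}{\left(-2 - -498\right) + 740} = \frac{1}{\left(-2 + 498\right) + 740} = \frac{1}{496 + 740} = \frac{1}{1236}$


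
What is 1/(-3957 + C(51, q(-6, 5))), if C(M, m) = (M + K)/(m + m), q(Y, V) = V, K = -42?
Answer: -10/39561 ≈ -0.00025277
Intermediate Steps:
C(M, m) = (-42 + M)/(2*m) (C(M, m) = (M - 42)/(m + m) = (-42 + M)/((2*m)) = (-42 + M)*(1/(2*m)) = (-42 + M)/(2*m))
1/(-3957 + C(51, q(-6, 5))) = 1/(-3957 + (½)*(-42 + 51)/5) = 1/(-3957 + (½)*(⅕)*9) = 1/(-3957 + 9/10) = 1/(-39561/10) = -10/39561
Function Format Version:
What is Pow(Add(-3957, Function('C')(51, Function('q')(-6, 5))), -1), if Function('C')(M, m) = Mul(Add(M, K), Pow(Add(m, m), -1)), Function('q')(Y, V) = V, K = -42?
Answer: Rational(-10, 39561) ≈ -0.00025277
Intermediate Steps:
Function('C')(M, m) = Mul(Rational(1, 2), Pow(m, -1), Add(-42, M)) (Function('C')(M, m) = Mul(Add(M, -42), Pow(Add(m, m), -1)) = Mul(Add(-42, M), Pow(Mul(2, m), -1)) = Mul(Add(-42, M), Mul(Rational(1, 2), Pow(m, -1))) = Mul(Rational(1, 2), Pow(m, -1), Add(-42, M)))
Pow(Add(-3957, Function('C')(51, Function('q')(-6, 5))), -1) = Pow(Add(-3957, Mul(Rational(1, 2), Pow(5, -1), Add(-42, 51))), -1) = Pow(Add(-3957, Mul(Rational(1, 2), Rational(1, 5), 9)), -1) = Pow(Add(-3957, Rational(9, 10)), -1) = Pow(Rational(-39561, 10), -1) = Rational(-10, 39561)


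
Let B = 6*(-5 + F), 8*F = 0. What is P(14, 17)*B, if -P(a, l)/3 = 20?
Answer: 1800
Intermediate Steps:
F = 0 (F = (1/8)*0 = 0)
P(a, l) = -60 (P(a, l) = -3*20 = -60)
B = -30 (B = 6*(-5 + 0) = 6*(-5) = -30)
P(14, 17)*B = -60*(-30) = 1800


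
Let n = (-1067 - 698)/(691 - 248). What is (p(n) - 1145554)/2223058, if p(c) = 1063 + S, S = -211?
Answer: -572351/1111529 ≈ -0.51492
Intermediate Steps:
n = -1765/443 ≈ -3.9842
p(c) = 852 (p(c) = 1063 - 211 = 852)
(p(n) - 1145554)/2223058 = (852 - 1145554)/2223058 = -1144702*1/2223058 = -572351/1111529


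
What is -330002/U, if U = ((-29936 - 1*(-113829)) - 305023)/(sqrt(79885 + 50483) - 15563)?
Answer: -2567910563/110565 + 1320008*sqrt(2037)/110565 ≈ -22687.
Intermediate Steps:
U = -221130/(-15563 + 8*sqrt(2037)) (U = ((-29936 + 113829) - 305023)/(sqrt(130368) - 15563) = (83893 - 305023)/(8*sqrt(2037) - 15563) = -221130/(-15563 + 8*sqrt(2037)) ≈ 14.546)
-330002/U = -330002/(264726630/18621277 + 136080*sqrt(2037)/18621277)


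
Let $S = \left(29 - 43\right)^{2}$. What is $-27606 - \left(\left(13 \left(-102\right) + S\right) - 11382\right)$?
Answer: $-15094$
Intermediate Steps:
$S = 196$ ($S = \left(-14\right)^{2} = 196$)
$-27606 - \left(\left(13 \left(-102\right) + S\right) - 11382\right) = -27606 - \left(\left(13 \left(-102\right) + 196\right) - 11382\right) = -27606 - \left(\left(-1326 + 196\right) - 11382\right) = -27606 - \left(-1130 - 11382\right) = -27606 - -12512 = -27606 + 12512 = -15094$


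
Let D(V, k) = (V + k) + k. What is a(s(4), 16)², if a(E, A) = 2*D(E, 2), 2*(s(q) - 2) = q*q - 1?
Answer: 729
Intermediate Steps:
s(q) = 3/2 + q²/2 (s(q) = 2 + (q*q - 1)/2 = 2 + (q² - 1)/2 = 2 + (-1 + q²)/2 = 2 + (-½ + q²/2) = 3/2 + q²/2)
D(V, k) = V + 2*k
a(E, A) = 8 + 2*E (a(E, A) = 2*(E + 2*2) = 2*(E + 4) = 2*(4 + E) = 8 + 2*E)
a(s(4), 16)² = (8 + 2*(3/2 + (½)*4²))² = (8 + 2*(3/2 + (½)*16))² = (8 + 2*(3/2 + 8))² = (8 + 2*(19/2))² = (8 + 19)² = 27² = 729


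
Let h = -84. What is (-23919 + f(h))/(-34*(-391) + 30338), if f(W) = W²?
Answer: -5621/14544 ≈ -0.38648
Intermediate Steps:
(-23919 + f(h))/(-34*(-391) + 30338) = (-23919 + (-84)²)/(-34*(-391) + 30338) = (-23919 + 7056)/(13294 + 30338) = -16863/43632 = -16863*1/43632 = -5621/14544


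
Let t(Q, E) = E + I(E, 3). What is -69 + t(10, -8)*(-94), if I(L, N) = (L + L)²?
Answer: -23381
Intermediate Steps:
I(L, N) = 4*L² (I(L, N) = (2*L)² = 4*L²)
t(Q, E) = E + 4*E²
-69 + t(10, -8)*(-94) = -69 - 8*(1 + 4*(-8))*(-94) = -69 - 8*(1 - 32)*(-94) = -69 - 8*(-31)*(-94) = -69 + 248*(-94) = -69 - 23312 = -23381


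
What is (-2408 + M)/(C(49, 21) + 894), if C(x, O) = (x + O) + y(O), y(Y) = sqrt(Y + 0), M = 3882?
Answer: 1420936/929275 - 1474*sqrt(21)/929275 ≈ 1.5218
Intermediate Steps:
y(Y) = sqrt(Y)
C(x, O) = O + x + sqrt(O) (C(x, O) = (x + O) + sqrt(O) = (O + x) + sqrt(O) = O + x + sqrt(O))
(-2408 + M)/(C(49, 21) + 894) = (-2408 + 3882)/((21 + 49 + sqrt(21)) + 894) = 1474/((70 + sqrt(21)) + 894) = 1474/(964 + sqrt(21))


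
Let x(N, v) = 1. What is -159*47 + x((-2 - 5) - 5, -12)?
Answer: -7472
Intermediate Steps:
-159*47 + x((-2 - 5) - 5, -12) = -159*47 + 1 = -7473 + 1 = -7472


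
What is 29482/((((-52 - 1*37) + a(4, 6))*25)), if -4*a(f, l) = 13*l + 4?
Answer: -58964/5475 ≈ -10.770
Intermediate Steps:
a(f, l) = -1 - 13*l/4 (a(f, l) = -(13*l + 4)/4 = -(4 + 13*l)/4 = -1 - 13*l/4)
29482/((((-52 - 1*37) + a(4, 6))*25)) = 29482/((((-52 - 1*37) + (-1 - 13/4*6))*25)) = 29482/((((-52 - 37) + (-1 - 39/2))*25)) = 29482/(((-89 - 41/2)*25)) = 29482/((-219/2*25)) = 29482/(-5475/2) = 29482*(-2/5475) = -58964/5475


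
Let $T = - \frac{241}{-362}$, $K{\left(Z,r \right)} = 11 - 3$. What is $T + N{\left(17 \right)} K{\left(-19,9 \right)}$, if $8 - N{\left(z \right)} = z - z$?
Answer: $\frac{23409}{362} \approx 64.666$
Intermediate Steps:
$N{\left(z \right)} = 8$ ($N{\left(z \right)} = 8 - \left(z - z\right) = 8 - 0 = 8 + 0 = 8$)
$K{\left(Z,r \right)} = 8$ ($K{\left(Z,r \right)} = 11 - 3 = 8$)
$T = \frac{241}{362}$ ($T = \left(-241\right) \left(- \frac{1}{362}\right) = \frac{241}{362} \approx 0.66575$)
$T + N{\left(17 \right)} K{\left(-19,9 \right)} = \frac{241}{362} + 8 \cdot 8 = \frac{241}{362} + 64 = \frac{23409}{362}$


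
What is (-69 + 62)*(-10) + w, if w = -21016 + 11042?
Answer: -9904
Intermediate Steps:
w = -9974
(-69 + 62)*(-10) + w = (-69 + 62)*(-10) - 9974 = -7*(-10) - 9974 = 70 - 9974 = -9904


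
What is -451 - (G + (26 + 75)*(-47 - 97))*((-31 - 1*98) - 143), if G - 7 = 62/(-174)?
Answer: -344051237/87 ≈ -3.9546e+6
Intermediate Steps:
G = 578/87 (G = 7 + 62/(-174) = 7 + 62*(-1/174) = 7 - 31/87 = 578/87 ≈ 6.6437)
-451 - (G + (26 + 75)*(-47 - 97))*((-31 - 1*98) - 143) = -451 - (578/87 + (26 + 75)*(-47 - 97))*((-31 - 1*98) - 143) = -451 - (578/87 + 101*(-144))*((-31 - 98) - 143) = -451 - (578/87 - 14544)*(-129 - 143) = -451 - (-1264750)*(-272)/87 = -451 - 1*344012000/87 = -451 - 344012000/87 = -344051237/87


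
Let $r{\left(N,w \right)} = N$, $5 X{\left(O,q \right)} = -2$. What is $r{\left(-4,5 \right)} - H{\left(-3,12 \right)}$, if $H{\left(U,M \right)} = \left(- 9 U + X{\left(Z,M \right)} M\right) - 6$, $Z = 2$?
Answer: $- \frac{101}{5} \approx -20.2$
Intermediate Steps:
$X{\left(O,q \right)} = - \frac{2}{5}$ ($X{\left(O,q \right)} = \frac{1}{5} \left(-2\right) = - \frac{2}{5}$)
$H{\left(U,M \right)} = -6 - 9 U - \frac{2 M}{5}$ ($H{\left(U,M \right)} = \left(- 9 U - \frac{2 M}{5}\right) - 6 = -6 - 9 U - \frac{2 M}{5}$)
$r{\left(-4,5 \right)} - H{\left(-3,12 \right)} = -4 - \left(-6 - -27 - \frac{24}{5}\right) = -4 - \left(-6 + 27 - \frac{24}{5}\right) = -4 - \frac{81}{5} = - \frac{101}{5}$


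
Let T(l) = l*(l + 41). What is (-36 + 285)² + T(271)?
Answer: 146553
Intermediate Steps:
T(l) = l*(41 + l)
(-36 + 285)² + T(271) = (-36 + 285)² + 271*(41 + 271) = 249² + 271*312 = 62001 + 84552 = 146553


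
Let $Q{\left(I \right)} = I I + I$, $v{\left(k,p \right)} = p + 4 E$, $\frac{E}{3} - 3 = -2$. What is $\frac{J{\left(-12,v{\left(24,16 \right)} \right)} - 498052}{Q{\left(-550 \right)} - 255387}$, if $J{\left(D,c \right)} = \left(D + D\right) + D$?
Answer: $- \frac{498088}{46563} \approx -10.697$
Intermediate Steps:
$E = 3$ ($E = 9 + 3 \left(-2\right) = 9 - 6 = 3$)
$v{\left(k,p \right)} = 12 + p$ ($v{\left(k,p \right)} = p + 4 \cdot 3 = p + 12 = 12 + p$)
$Q{\left(I \right)} = I + I^{2}$ ($Q{\left(I \right)} = I^{2} + I = I + I^{2}$)
$J{\left(D,c \right)} = 3 D$ ($J{\left(D,c \right)} = 2 D + D = 3 D$)
$\frac{J{\left(-12,v{\left(24,16 \right)} \right)} - 498052}{Q{\left(-550 \right)} - 255387} = \frac{3 \left(-12\right) - 498052}{- 550 \left(1 - 550\right) - 255387} = \frac{-36 - 498052}{\left(-550\right) \left(-549\right) - 255387} = - \frac{498088}{301950 - 255387} = - \frac{498088}{46563}$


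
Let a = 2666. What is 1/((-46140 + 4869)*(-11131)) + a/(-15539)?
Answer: -1224727062127/7138422378039 ≈ -0.17157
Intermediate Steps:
1/((-46140 + 4869)*(-11131)) + a/(-15539) = 1/((-46140 + 4869)*(-11131)) + 2666/(-15539) = -1/11131/(-41271) + 2666*(-1/15539) = -1/41271*(-1/11131) - 2666/15539 = 1/459387501 - 2666/15539 = -1224727062127/7138422378039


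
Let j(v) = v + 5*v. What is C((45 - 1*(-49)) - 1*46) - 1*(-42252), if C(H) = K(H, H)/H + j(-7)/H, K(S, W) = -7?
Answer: 2028047/48 ≈ 42251.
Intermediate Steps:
j(v) = 6*v
C(H) = -49/H (C(H) = -7/H + (6*(-7))/H = -7/H - 42/H = -49/H)
C((45 - 1*(-49)) - 1*46) - 1*(-42252) = -49/((45 - 1*(-49)) - 1*46) - 1*(-42252) = -49/((45 + 49) - 46) + 42252 = -49/(94 - 46) + 42252 = -49/48 + 42252 = 2028047/48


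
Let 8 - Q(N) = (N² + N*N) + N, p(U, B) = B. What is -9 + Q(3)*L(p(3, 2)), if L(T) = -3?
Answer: 30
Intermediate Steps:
Q(N) = 8 - N - 2*N² (Q(N) = 8 - ((N² + N*N) + N) = 8 - ((N² + N²) + N) = 8 - (2*N² + N) = 8 - (N + 2*N²) = 8 + (-N - 2*N²) = 8 - N - 2*N²)
-9 + Q(3)*L(p(3, 2)) = -9 + (8 - 1*3 - 2*3²)*(-3) = -9 + (8 - 3 - 2*9)*(-3) = -9 + (8 - 3 - 18)*(-3) = -9 - 13*(-3) = -9 + 39 = 30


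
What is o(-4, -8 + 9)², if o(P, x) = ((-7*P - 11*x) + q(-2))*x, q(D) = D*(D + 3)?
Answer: 225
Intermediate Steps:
q(D) = D*(3 + D)
o(P, x) = x*(-2 - 11*x - 7*P) (o(P, x) = ((-7*P - 11*x) - 2*(3 - 2))*x = ((-11*x - 7*P) - 2*1)*x = ((-11*x - 7*P) - 2)*x = (-2 - 11*x - 7*P)*x = x*(-2 - 11*x - 7*P))
o(-4, -8 + 9)² = (-(-8 + 9)*(2 + 7*(-4) + 11*(-8 + 9)))² = (-1*1*(2 - 28 + 11*1))² = (-1*1*(2 - 28 + 11))² = (-1*1*(-15))² = 15² = 225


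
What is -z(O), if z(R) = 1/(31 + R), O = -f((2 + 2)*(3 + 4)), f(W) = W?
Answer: -⅓ ≈ -0.33333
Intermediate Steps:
O = -28 (O = -(2 + 2)*(3 + 4) = -4*7 = -1*28 = -28)
-z(O) = -1/(31 - 28) = -1/3 = -1*⅓ = -⅓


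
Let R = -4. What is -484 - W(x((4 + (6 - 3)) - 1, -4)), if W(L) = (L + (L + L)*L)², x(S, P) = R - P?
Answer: -484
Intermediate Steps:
x(S, P) = -4 - P
W(L) = (L + 2*L²)² (W(L) = (L + (2*L)*L)² = (L + 2*L²)²)
-484 - W(x((4 + (6 - 3)) - 1, -4)) = -484 - (-4 - 1*(-4))²*(1 + 2*(-4 - 1*(-4)))² = -484 - (-4 + 4)²*(1 + 2*(-4 + 4))² = -484 - 0²*(1 + 2*0)² = -484 - 0*(1 + 0)² = -484 - 0*1² = -484 - 0 = -484 - 1*0 = -484 + 0 = -484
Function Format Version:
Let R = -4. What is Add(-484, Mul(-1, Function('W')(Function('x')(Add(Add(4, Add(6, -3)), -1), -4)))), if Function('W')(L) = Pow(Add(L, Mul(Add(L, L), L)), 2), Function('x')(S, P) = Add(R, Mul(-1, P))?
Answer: -484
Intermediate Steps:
Function('x')(S, P) = Add(-4, Mul(-1, P))
Function('W')(L) = Pow(Add(L, Mul(2, Pow(L, 2))), 2) (Function('W')(L) = Pow(Add(L, Mul(Mul(2, L), L)), 2) = Pow(Add(L, Mul(2, Pow(L, 2))), 2))
Add(-484, Mul(-1, Function('W')(Function('x')(Add(Add(4, Add(6, -3)), -1), -4)))) = Add(-484, Mul(-1, Mul(Pow(Add(-4, Mul(-1, -4)), 2), Pow(Add(1, Mul(2, Add(-4, Mul(-1, -4)))), 2)))) = Add(-484, Mul(-1, Mul(Pow(Add(-4, 4), 2), Pow(Add(1, Mul(2, Add(-4, 4))), 2)))) = Add(-484, Mul(-1, Mul(Pow(0, 2), Pow(Add(1, Mul(2, 0)), 2)))) = Add(-484, Mul(-1, Mul(0, Pow(Add(1, 0), 2)))) = Add(-484, Mul(-1, Mul(0, Pow(1, 2)))) = Add(-484, Mul(-1, Mul(0, 1))) = Add(-484, Mul(-1, 0)) = Add(-484, 0) = -484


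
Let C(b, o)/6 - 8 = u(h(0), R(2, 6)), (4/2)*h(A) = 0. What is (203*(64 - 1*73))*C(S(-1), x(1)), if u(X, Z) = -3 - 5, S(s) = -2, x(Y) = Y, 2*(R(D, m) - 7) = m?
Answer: 0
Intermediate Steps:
R(D, m) = 7 + m/2
h(A) = 0 (h(A) = (1/2)*0 = 0)
u(X, Z) = -8
C(b, o) = 0 (C(b, o) = 48 + 6*(-8) = 48 - 48 = 0)
(203*(64 - 1*73))*C(S(-1), x(1)) = (203*(64 - 1*73))*0 = (203*(64 - 73))*0 = (203*(-9))*0 = -1827*0 = 0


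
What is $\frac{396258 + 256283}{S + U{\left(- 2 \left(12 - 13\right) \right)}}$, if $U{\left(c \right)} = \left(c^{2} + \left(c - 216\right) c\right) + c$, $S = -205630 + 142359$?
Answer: $- \frac{652541}{63693} \approx -10.245$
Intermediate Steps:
$S = -63271$
$U{\left(c \right)} = c + c^{2} + c \left(-216 + c\right)$ ($U{\left(c \right)} = \left(c^{2} + \left(-216 + c\right) c\right) + c = \left(c^{2} + c \left(-216 + c\right)\right) + c = c + c^{2} + c \left(-216 + c\right)$)
$\frac{396258 + 256283}{S + U{\left(- 2 \left(12 - 13\right) \right)}} = \frac{396258 + 256283}{-63271 + - 2 \left(12 - 13\right) \left(-215 + 2 \left(- 2 \left(12 - 13\right)\right)\right)} = \frac{652541}{-63271 + \left(-2\right) \left(-1\right) \left(-215 + 2 \left(\left(-2\right) \left(-1\right)\right)\right)} = \frac{652541}{-63271 + 2 \left(-215 + 2 \cdot 2\right)} = \frac{652541}{-63271 + 2 \left(-215 + 4\right)} = \frac{652541}{-63271 + 2 \left(-211\right)} = \frac{652541}{-63271 - 422} = \frac{652541}{-63693} = 652541 \left(- \frac{1}{63693}\right) = - \frac{652541}{63693}$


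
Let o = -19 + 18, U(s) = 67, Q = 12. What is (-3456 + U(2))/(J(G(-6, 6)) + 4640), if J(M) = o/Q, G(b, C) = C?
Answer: -40668/55679 ≈ -0.73040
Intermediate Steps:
o = -1
J(M) = -1/12
(-3456 + U(2))/(J(G(-6, 6)) + 4640) = (-3456 + 67)/(-1/12 + 4640) = -3389/55679/12 = -3389*12/55679 = -40668/55679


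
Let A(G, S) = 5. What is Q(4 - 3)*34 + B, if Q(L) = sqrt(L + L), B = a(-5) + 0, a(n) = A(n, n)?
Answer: 5 + 34*sqrt(2) ≈ 53.083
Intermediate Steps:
a(n) = 5
B = 5 (B = 5 + 0 = 5)
Q(L) = sqrt(2)*sqrt(L) (Q(L) = sqrt(2*L) = sqrt(2)*sqrt(L))
Q(4 - 3)*34 + B = (sqrt(2)*sqrt(4 - 3))*34 + 5 = (sqrt(2)*sqrt(1))*34 + 5 = (sqrt(2)*1)*34 + 5 = sqrt(2)*34 + 5 = 34*sqrt(2) + 5 = 5 + 34*sqrt(2)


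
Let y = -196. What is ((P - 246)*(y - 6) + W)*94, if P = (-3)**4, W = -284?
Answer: 3106324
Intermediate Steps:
P = 81
((P - 246)*(y - 6) + W)*94 = ((81 - 246)*(-196 - 6) - 284)*94 = (-165*(-202) - 284)*94 = (33330 - 284)*94 = 33046*94 = 3106324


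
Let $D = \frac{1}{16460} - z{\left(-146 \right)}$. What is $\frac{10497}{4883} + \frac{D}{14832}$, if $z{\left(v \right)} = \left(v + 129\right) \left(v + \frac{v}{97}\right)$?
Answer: $\frac{25447808393739}{12848294918080} \approx 1.9806$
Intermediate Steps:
$z{\left(v \right)} = \frac{98 v \left(129 + v\right)}{97}$ ($z{\left(v \right)} = \left(129 + v\right) \left(v + v \frac{1}{97}\right) = \left(129 + v\right) \left(v + \frac{v}{97}\right) = \left(129 + v\right) \frac{98 v}{97} = \frac{98 v \left(129 + v\right)}{97}$)
$D = - \frac{4003664463}{1596620}$ ($D = \frac{1}{16460} - \frac{98}{97} \left(-146\right) \left(129 - 146\right) = \frac{1}{16460} - \frac{98}{97} \left(-146\right) \left(-17\right) = \frac{1}{16460} - \frac{243236}{97} = - \frac{4003664463}{1596620} \approx -2507.6$)
$\frac{10497}{4883} + \frac{D}{14832} = \frac{10497}{4883} - \frac{4003664463}{1596620 \cdot 14832} = 10497 \cdot \frac{1}{4883} - \frac{444851607}{2631229760} = \frac{10497}{4883} - \frac{444851607}{2631229760} = \frac{25447808393739}{12848294918080}$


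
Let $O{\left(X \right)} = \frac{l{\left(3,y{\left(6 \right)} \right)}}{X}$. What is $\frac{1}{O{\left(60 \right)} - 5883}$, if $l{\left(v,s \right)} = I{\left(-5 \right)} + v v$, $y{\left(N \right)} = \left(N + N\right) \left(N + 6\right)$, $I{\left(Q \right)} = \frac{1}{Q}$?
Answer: $- \frac{75}{441214} \approx -0.00016999$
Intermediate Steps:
$y{\left(N \right)} = 2 N \left(6 + N\right)$
$l{\left(v,s \right)} = - \frac{1}{5} + v^{2}$ ($l{\left(v,s \right)} = \frac{1}{-5} + v v = - \frac{1}{5} + v^{2}$)
$O{\left(X \right)} = \frac{44}{5 X}$ ($O{\left(X \right)} = \frac{- \frac{1}{5} + 3^{2}}{X} = \frac{- \frac{1}{5} + 9}{X} = \frac{44}{5 X}$)
$\frac{1}{O{\left(60 \right)} - 5883} = \frac{1}{\frac{44}{5 \cdot 60} - 5883} = \frac{1}{\frac{44}{5} \cdot \frac{1}{60} - 5883} = \frac{1}{\frac{11}{75} - 5883} = \frac{1}{- \frac{441214}{75}} = - \frac{75}{441214}$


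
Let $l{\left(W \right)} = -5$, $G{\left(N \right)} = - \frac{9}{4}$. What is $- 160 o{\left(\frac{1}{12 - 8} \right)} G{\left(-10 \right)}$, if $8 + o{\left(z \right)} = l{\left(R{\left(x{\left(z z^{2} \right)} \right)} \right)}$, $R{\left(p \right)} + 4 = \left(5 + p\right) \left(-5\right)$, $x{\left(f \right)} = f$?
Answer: $-4680$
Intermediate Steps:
$G{\left(N \right)} = - \frac{9}{4}$ ($G{\left(N \right)} = \left(-9\right) \frac{1}{4} = - \frac{9}{4}$)
$R{\left(p \right)} = -29 - 5 p$ ($R{\left(p \right)} = -4 + \left(5 + p\right) \left(-5\right) = -4 - \left(25 + 5 p\right) = -29 - 5 p$)
$o{\left(z \right)} = -13$ ($o{\left(z \right)} = -8 - 5 = -13$)
$- 160 o{\left(\frac{1}{12 - 8} \right)} G{\left(-10 \right)} = \left(-160\right) \left(-13\right) \left(- \frac{9}{4}\right) = 2080 \left(- \frac{9}{4}\right) = -4680$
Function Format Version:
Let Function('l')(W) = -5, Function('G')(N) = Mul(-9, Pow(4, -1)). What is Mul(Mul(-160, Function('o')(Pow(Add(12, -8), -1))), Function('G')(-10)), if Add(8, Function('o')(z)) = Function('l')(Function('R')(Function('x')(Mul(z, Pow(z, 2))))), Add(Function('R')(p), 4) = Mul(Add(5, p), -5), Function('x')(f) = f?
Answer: -4680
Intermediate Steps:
Function('G')(N) = Rational(-9, 4) (Function('G')(N) = Mul(-9, Rational(1, 4)) = Rational(-9, 4))
Function('R')(p) = Add(-29, Mul(-5, p)) (Function('R')(p) = Add(-4, Mul(Add(5, p), -5)) = Add(-4, Add(-25, Mul(-5, p))) = Add(-29, Mul(-5, p)))
Function('o')(z) = -13 (Function('o')(z) = Add(-8, -5) = -13)
Mul(Mul(-160, Function('o')(Pow(Add(12, -8), -1))), Function('G')(-10)) = Mul(Mul(-160, -13), Rational(-9, 4)) = Mul(2080, Rational(-9, 4)) = -4680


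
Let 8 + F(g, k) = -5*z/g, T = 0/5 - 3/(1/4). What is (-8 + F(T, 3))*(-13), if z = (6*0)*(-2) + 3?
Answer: 767/4 ≈ 191.75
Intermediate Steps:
T = -12 (T = 0*(⅕) - 3/¼ = 0 - 3*4 = 0 - 12 = -12)
z = 3 (z = 0*(-2) + 3 = 0 + 3 = 3)
F(g, k) = -8 - 15/g
(-8 + F(T, 3))*(-13) = (-8 + (-8 - 15/(-12)))*(-13) = (-8 + (-8 - 15*(-1/12)))*(-13) = (-8 + (-8 + 5/4))*(-13) = (-8 - 27/4)*(-13) = -59/4*(-13) = 767/4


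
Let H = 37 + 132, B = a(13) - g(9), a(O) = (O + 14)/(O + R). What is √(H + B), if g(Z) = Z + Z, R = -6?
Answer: 2*√1897/7 ≈ 12.444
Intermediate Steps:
g(Z) = 2*Z
a(O) = (14 + O)/(-6 + O) (a(O) = (O + 14)/(O - 6) = (14 + O)/(-6 + O))
B = -99/7 (B = (14 + 13)/(-6 + 13) - 2*9 = 27/7 - 1*18 = (⅐)*27 - 18 = 27/7 - 18 = -99/7 ≈ -14.143)
H = 169
√(H + B) = √(169 - 99/7) = √(1084/7) = 2*√1897/7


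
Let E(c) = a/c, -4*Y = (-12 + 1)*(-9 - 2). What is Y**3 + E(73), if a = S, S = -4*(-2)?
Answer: -129323441/4672 ≈ -27681.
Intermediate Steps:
S = 8
Y = -121/4 (Y = -(-12 + 1)*(-9 - 2)/4 = -(-11)*(-11)/4 = -1/4*121 = -121/4 ≈ -30.250)
a = 8
E(c) = 8/c
Y**3 + E(73) = (-121/4)**3 + 8/73 = -1771561/64 + 8*(1/73) = -1771561/64 + 8/73 = -129323441/4672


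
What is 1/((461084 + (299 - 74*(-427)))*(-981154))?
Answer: -1/483690280074 ≈ -2.0674e-12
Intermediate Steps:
1/((461084 + (299 - 74*(-427)))*(-981154)) = -1/981154/(461084 + (299 + 31598)) = -1/981154/(461084 + 31897) = -1/981154/492981 = (1/492981)*(-1/981154) = -1/483690280074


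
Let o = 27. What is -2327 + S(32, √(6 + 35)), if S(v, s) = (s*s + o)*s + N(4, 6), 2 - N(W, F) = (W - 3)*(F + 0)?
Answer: -2331 + 68*√41 ≈ -1895.6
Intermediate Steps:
N(W, F) = 2 - F*(-3 + W) (N(W, F) = 2 - (W - 3)*(F + 0) = 2 - (-3 + W)*F = 2 - F*(-3 + W))
S(v, s) = -4 + s*(27 + s²) (S(v, s) = (s*s + 27)*s + (2 + 3*6 - 1*6*4) = (s² + 27)*s + (2 + 18 - 24) = (27 + s²)*s - 4 = s*(27 + s²) - 4 = -4 + s*(27 + s²))
-2327 + S(32, √(6 + 35)) = -2327 + (-4 + (√(6 + 35))³ + 27*√(6 + 35)) = -2327 + (-4 + (√41)³ + 27*√41) = -2327 + (-4 + 41*√41 + 27*√41) = -2327 + (-4 + 68*√41) = -2331 + 68*√41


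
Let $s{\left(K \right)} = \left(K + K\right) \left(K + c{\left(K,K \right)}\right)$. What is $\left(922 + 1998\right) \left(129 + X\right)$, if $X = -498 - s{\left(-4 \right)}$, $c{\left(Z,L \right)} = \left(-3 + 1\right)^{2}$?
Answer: $-1077480$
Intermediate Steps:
$c{\left(Z,L \right)} = 4$ ($c{\left(Z,L \right)} = \left(-2\right)^{2} = 4$)
$s{\left(K \right)} = 2 K \left(4 + K\right)$ ($s{\left(K \right)} = \left(K + K\right) \left(K + 4\right) = 2 K \left(4 + K\right)$)
$X = -498$ ($X = -498 - 2 \left(-4\right) \left(4 - 4\right) = -498 - 2 \left(-4\right) 0 = -498 - 0 = -498 + 0 = -498$)
$\left(922 + 1998\right) \left(129 + X\right) = \left(922 + 1998\right) \left(129 - 498\right) = 2920 \left(-369\right) = -1077480$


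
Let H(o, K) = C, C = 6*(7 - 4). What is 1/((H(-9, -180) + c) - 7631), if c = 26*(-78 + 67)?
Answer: -1/7899 ≈ -0.00012660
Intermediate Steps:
C = 18 (C = 6*3 = 18)
c = -286 (c = 26*(-11) = -286)
H(o, K) = 18
1/((H(-9, -180) + c) - 7631) = 1/((18 - 286) - 7631) = 1/(-268 - 7631) = 1/(-7899) = -1/7899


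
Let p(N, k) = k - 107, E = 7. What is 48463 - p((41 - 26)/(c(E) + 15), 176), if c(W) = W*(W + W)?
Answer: 48394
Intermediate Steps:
c(W) = 2*W² (c(W) = W*(2*W) = 2*W²)
p(N, k) = -107 + k
48463 - p((41 - 26)/(c(E) + 15), 176) = 48463 - (-107 + 176) = 48463 - 1*69 = 48463 - 69 = 48394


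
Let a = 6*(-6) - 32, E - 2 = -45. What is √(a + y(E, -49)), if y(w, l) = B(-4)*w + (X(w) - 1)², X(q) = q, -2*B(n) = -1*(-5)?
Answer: 3*√878/2 ≈ 44.447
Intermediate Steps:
B(n) = -5/2 (B(n) = -(-1)*(-5)/2 = -½*5 = -5/2)
E = -43 (E = 2 - 45 = -43)
a = -68 (a = -36 - 32 = -68)
y(w, l) = (-1 + w)² - 5*w/2 (y(w, l) = -5*w/2 + (w - 1)² = -5*w/2 + (-1 + w)² = (-1 + w)² - 5*w/2)
√(a + y(E, -49)) = √(-68 + (1 + (-43)² - 9/2*(-43))) = √(-68 + (1 + 1849 + 387/2)) = √(-68 + 4087/2) = √(3951/2) = 3*√878/2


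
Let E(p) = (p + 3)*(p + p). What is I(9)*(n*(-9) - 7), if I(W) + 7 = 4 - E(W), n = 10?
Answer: 21243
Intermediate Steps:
E(p) = 2*p*(3 + p) (E(p) = (3 + p)*(2*p) = 2*p*(3 + p))
I(W) = -3 - 2*W*(3 + W) (I(W) = -7 + (4 - 2*W*(3 + W)) = -3 - 2*W*(3 + W))
I(9)*(n*(-9) - 7) = (-3 - 2*9*(3 + 9))*(10*(-9) - 7) = (-3 - 2*9*12)*(-90 - 7) = (-3 - 216)*(-97) = -219*(-97) = 21243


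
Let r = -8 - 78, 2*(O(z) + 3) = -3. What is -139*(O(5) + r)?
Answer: 25159/2 ≈ 12580.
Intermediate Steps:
O(z) = -9/2 (O(z) = -3 + (½)*(-3) = -3 - 3/2 = -9/2)
r = -86
-139*(O(5) + r) = -139*(-9/2 - 86) = -139*(-181/2) = 25159/2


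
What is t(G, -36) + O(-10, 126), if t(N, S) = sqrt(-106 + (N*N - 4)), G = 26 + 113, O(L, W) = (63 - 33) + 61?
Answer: 91 + sqrt(19211) ≈ 229.60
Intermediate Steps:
O(L, W) = 91 (O(L, W) = 30 + 61 = 91)
G = 139
t(N, S) = sqrt(-110 + N**2) (t(N, S) = sqrt(-106 + (N**2 - 4)) = sqrt(-106 + (-4 + N**2)) = sqrt(-110 + N**2))
t(G, -36) + O(-10, 126) = sqrt(-110 + 139**2) + 91 = sqrt(-110 + 19321) + 91 = sqrt(19211) + 91 = 91 + sqrt(19211)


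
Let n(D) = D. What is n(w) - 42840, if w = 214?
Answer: -42626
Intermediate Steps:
n(w) - 42840 = 214 - 42840 = -42626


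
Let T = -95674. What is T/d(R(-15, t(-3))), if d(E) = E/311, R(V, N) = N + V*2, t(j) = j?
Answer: 29754614/33 ≈ 9.0166e+5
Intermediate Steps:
R(V, N) = N + 2*V
d(E) = E/311 (d(E) = E*(1/311) = E/311)
T/d(R(-15, t(-3))) = -95674*311/(-3 + 2*(-15)) = -95674*311/(-3 - 30) = -95674/((1/311)*(-33)) = -95674/(-33/311) = -95674*(-311/33) = 29754614/33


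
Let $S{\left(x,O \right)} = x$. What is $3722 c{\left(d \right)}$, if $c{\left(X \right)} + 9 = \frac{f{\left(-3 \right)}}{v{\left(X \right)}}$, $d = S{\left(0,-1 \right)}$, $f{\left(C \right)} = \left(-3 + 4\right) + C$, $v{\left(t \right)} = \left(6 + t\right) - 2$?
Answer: $-35359$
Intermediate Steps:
$v{\left(t \right)} = 4 + t$
$f{\left(C \right)} = 1 + C$
$d = 0$
$c{\left(X \right)} = -9 - \frac{2}{4 + X}$ ($c{\left(X \right)} = -9 + \frac{1 - 3}{4 + X} = -9 - \frac{2}{4 + X}$)
$3722 c{\left(d \right)} = 3722 \frac{-38 - 0}{4 + 0} = 3722 \frac{-38 + 0}{4} = 3722 \cdot \frac{1}{4} \left(-38\right) = 3722 \left(- \frac{19}{2}\right) = -35359$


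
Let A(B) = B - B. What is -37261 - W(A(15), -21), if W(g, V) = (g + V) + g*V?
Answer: -37240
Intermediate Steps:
A(B) = 0
W(g, V) = V + g + V*g (W(g, V) = (V + g) + V*g = V + g + V*g)
-37261 - W(A(15), -21) = -37261 - (-21 + 0 - 21*0) = -37261 - (-21 + 0 + 0) = -37261 - 1*(-21) = -37261 + 21 = -37240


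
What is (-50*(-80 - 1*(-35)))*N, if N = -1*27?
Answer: -60750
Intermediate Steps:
N = -27
(-50*(-80 - 1*(-35)))*N = -50*(-80 - 1*(-35))*(-27) = -50*(-80 + 35)*(-27) = -50*(-45)*(-27) = 2250*(-27) = -60750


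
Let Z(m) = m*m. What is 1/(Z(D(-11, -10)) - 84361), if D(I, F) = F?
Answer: -1/84261 ≈ -1.1868e-5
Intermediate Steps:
Z(m) = m**2
1/(Z(D(-11, -10)) - 84361) = 1/((-10)**2 - 84361) = 1/(100 - 84361) = 1/(-84261) = -1/84261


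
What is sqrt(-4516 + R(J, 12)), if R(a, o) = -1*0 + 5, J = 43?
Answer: I*sqrt(4511) ≈ 67.164*I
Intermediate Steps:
R(a, o) = 5 (R(a, o) = 0 + 5 = 5)
sqrt(-4516 + R(J, 12)) = sqrt(-4516 + 5) = sqrt(-4511) = I*sqrt(4511)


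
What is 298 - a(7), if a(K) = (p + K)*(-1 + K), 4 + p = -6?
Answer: 316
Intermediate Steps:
p = -10 (p = -4 - 6 = -10)
a(K) = (-1 + K)*(-10 + K) (a(K) = (-10 + K)*(-1 + K) = (-1 + K)*(-10 + K))
298 - a(7) = 298 - (10 + 7² - 11*7) = 298 - (10 + 49 - 77) = 298 - 1*(-18) = 298 + 18 = 316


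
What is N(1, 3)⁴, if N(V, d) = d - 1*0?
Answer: 81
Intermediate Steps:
N(V, d) = d (N(V, d) = d + 0 = d)
N(1, 3)⁴ = 3⁴ = 81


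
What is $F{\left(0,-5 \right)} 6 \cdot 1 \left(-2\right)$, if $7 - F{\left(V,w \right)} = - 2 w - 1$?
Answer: $24$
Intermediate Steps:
$F{\left(V,w \right)} = 8 + 2 w$ ($F{\left(V,w \right)} = 7 - \left(- 2 w - 1\right) = 7 - \left(-1 - 2 w\right) = 7 + \left(1 + 2 w\right) = 8 + 2 w$)
$F{\left(0,-5 \right)} 6 \cdot 1 \left(-2\right) = \left(8 + 2 \left(-5\right)\right) 6 \cdot 1 \left(-2\right) = \left(8 - 10\right) 6 \left(-2\right) = \left(-2\right) 6 \left(-2\right) = \left(-12\right) \left(-2\right) = 24$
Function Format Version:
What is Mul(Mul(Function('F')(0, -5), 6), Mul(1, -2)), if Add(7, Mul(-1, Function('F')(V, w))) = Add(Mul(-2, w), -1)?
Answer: 24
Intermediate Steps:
Function('F')(V, w) = Add(8, Mul(2, w)) (Function('F')(V, w) = Add(7, Mul(-1, Add(Mul(-2, w), -1))) = Add(7, Mul(-1, Add(-1, Mul(-2, w)))) = Add(7, Add(1, Mul(2, w))) = Add(8, Mul(2, w)))
Mul(Mul(Function('F')(0, -5), 6), Mul(1, -2)) = Mul(Mul(Add(8, Mul(2, -5)), 6), Mul(1, -2)) = Mul(Mul(Add(8, -10), 6), -2) = Mul(Mul(-2, 6), -2) = Mul(-12, -2) = 24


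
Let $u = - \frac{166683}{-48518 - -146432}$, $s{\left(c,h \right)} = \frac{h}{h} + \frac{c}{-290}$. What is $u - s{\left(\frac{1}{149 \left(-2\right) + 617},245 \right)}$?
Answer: $- \frac{2039814213}{754835345} \approx -2.7023$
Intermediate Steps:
$s{\left(c,h \right)} = 1 - \frac{c}{290}$ ($s{\left(c,h \right)} = 1 + c \left(- \frac{1}{290}\right) = 1 - \frac{c}{290}$)
$u = - \frac{55561}{32638}$ ($u = - \frac{166683}{-48518 + 146432} = - \frac{166683}{97914} = \left(-166683\right) \frac{1}{97914} = - \frac{55561}{32638} \approx -1.7023$)
$u - s{\left(\frac{1}{149 \left(-2\right) + 617},245 \right)} = - \frac{55561}{32638} - \left(1 - \frac{1}{290 \left(149 \left(-2\right) + 617\right)}\right) = - \frac{55561}{32638} - \left(1 - \frac{1}{290 \left(-298 + 617\right)}\right) = - \frac{55561}{32638} - \left(1 - \frac{1}{290 \cdot 319}\right) = - \frac{55561}{32638} - \left(1 - \frac{1}{92510}\right) = - \frac{55561}{32638} - \frac{92509}{92510} = - \frac{2039814213}{754835345}$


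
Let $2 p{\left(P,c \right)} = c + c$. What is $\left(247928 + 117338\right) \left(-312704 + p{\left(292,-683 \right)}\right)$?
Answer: $-114469615942$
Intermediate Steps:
$p{\left(P,c \right)} = c$ ($p{\left(P,c \right)} = \frac{c + c}{2} = \frac{2 c}{2} = c$)
$\left(247928 + 117338\right) \left(-312704 + p{\left(292,-683 \right)}\right) = \left(247928 + 117338\right) \left(-312704 - 683\right) = 365266 \left(-313387\right) = -114469615942$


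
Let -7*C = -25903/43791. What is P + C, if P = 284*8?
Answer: 696477967/306537 ≈ 2272.1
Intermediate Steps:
C = 25903/306537 (C = -(-25903)/(7*43791) = -⅐*(-25903/43791) = 25903/306537 ≈ 0.084502)
P = 2272
P + C = 2272 + 25903/306537 = 696477967/306537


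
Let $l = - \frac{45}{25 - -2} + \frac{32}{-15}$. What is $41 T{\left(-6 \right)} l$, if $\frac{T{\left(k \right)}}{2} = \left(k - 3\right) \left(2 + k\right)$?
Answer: $- \frac{56088}{5} \approx -11218.0$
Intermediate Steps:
$T{\left(k \right)} = 2 \left(-3 + k\right) \left(2 + k\right)$ ($T{\left(k \right)} = 2 \left(k - 3\right) \left(2 + k\right) = 2 \left(-3 + k\right) \left(2 + k\right)$)
$l = - \frac{19}{5}$ ($l = - \frac{45}{25 + 2} + 32 \left(- \frac{1}{15}\right) = - \frac{45}{27} - \frac{32}{15} = \left(-45\right) \frac{1}{27} - \frac{32}{15} = - \frac{5}{3} - \frac{32}{15} = - \frac{19}{5} \approx -3.8$)
$41 T{\left(-6 \right)} l = 41 \left(-12 - -12 + 2 \left(-6\right)^{2}\right) \left(- \frac{19}{5}\right) = 41 \left(-12 + 12 + 2 \cdot 36\right) \left(- \frac{19}{5}\right) = 41 \left(-12 + 12 + 72\right) \left(- \frac{19}{5}\right) = 41 \cdot 72 \left(- \frac{19}{5}\right) = 2952 \left(- \frac{19}{5}\right) = - \frac{56088}{5}$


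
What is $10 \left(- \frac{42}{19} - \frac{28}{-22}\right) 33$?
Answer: $- \frac{5880}{19} \approx -309.47$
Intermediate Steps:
$10 \left(- \frac{42}{19} - \frac{28}{-22}\right) 33 = 10 \left(\left(-42\right) \frac{1}{19} - - \frac{14}{11}\right) 33 = 10 \left(- \frac{42}{19} + \frac{14}{11}\right) 33 = 10 \left(- \frac{196}{209}\right) 33 = \left(- \frac{1960}{209}\right) 33 = - \frac{5880}{19}$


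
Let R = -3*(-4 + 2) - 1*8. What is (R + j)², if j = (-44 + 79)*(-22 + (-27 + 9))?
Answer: 1965604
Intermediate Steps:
j = -1400 (j = 35*(-22 - 18) = 35*(-40) = -1400)
R = -2 (R = -3*(-2) - 8 = 6 - 8 = -2)
(R + j)² = (-2 - 1400)² = (-1402)² = 1965604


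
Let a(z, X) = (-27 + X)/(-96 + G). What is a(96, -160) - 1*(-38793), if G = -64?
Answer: 6207067/160 ≈ 38794.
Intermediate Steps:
a(z, X) = 27/160 - X/160 (a(z, X) = (-27 + X)/(-96 - 64) = (-27 + X)/(-160) = (-27 + X)*(-1/160) = 27/160 - X/160)
a(96, -160) - 1*(-38793) = (27/160 - 1/160*(-160)) - 1*(-38793) = (27/160 + 1) + 38793 = 187/160 + 38793 = 6207067/160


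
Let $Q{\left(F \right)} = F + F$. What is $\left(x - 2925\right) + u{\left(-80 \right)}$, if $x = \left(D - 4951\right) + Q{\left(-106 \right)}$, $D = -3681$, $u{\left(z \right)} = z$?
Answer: $-11849$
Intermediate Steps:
$Q{\left(F \right)} = 2 F$
$x = -8844$ ($x = \left(-3681 - 4951\right) + 2 \left(-106\right) = -8632 - 212 = -8844$)
$\left(x - 2925\right) + u{\left(-80 \right)} = \left(-8844 - 2925\right) - 80 = -11769 - 80 = -11849$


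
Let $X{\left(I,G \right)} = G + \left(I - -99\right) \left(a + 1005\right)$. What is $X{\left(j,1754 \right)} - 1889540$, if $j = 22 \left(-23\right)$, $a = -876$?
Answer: $-1940289$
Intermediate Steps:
$j = -506$
$X{\left(I,G \right)} = 12771 + G + 129 I$ ($X{\left(I,G \right)} = G + \left(I - -99\right) \left(-876 + 1005\right) = G + \left(I + 99\right) 129 = G + \left(99 + I\right) 129 = G + \left(12771 + 129 I\right) = 12771 + G + 129 I$)
$X{\left(j,1754 \right)} - 1889540 = \left(12771 + 1754 + 129 \left(-506\right)\right) - 1889540 = \left(12771 + 1754 - 65274\right) - 1889540 = -50749 - 1889540 = -1940289$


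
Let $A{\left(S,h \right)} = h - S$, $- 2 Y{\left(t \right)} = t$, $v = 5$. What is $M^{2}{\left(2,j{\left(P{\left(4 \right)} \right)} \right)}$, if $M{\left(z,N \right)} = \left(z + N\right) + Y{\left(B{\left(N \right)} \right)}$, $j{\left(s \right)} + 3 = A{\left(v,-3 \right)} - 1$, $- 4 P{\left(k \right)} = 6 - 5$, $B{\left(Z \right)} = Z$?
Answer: $16$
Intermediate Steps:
$P{\left(k \right)} = - \frac{1}{4}$ ($P{\left(k \right)} = - \frac{6 - 5}{4} = \left(- \frac{1}{4}\right) 1 = - \frac{1}{4}$)
$Y{\left(t \right)} = - \frac{t}{2}$
$j{\left(s \right)} = -12$ ($j{\left(s \right)} = -3 - 9 = -12$)
$M{\left(z,N \right)} = z + \frac{N}{2}$ ($M{\left(z,N \right)} = \left(z + N\right) - \frac{N}{2} = \left(N + z\right) - \frac{N}{2} = z + \frac{N}{2}$)
$M^{2}{\left(2,j{\left(P{\left(4 \right)} \right)} \right)} = \left(2 + \frac{1}{2} \left(-12\right)\right)^{2} = \left(2 - 6\right)^{2} = \left(-4\right)^{2} = 16$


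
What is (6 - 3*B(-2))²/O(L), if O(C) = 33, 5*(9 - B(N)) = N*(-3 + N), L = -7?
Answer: 75/11 ≈ 6.8182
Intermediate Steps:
B(N) = 9 - N*(-3 + N)/5
(6 - 3*B(-2))²/O(L) = (6 - 3*(9 - ⅕*(-2)² + (⅗)*(-2)))²/33 = (6 - 3*(9 - ⅕*4 - 6/5))²*(1/33) = (6 - 3*(9 - ⅘ - 6/5))²*(1/33) = (6 - 3*7)²*(1/33) = (6 - 21)²*(1/33) = (-15)²*(1/33) = 225*(1/33) = 75/11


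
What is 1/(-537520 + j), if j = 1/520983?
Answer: -520983/280038782159 ≈ -1.8604e-6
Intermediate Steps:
j = 1/520983 ≈ 1.9194e-6
1/(-537520 + j) = 1/(-537520 + 1/520983) = 1/(-280038782159/520983) = -520983/280038782159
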